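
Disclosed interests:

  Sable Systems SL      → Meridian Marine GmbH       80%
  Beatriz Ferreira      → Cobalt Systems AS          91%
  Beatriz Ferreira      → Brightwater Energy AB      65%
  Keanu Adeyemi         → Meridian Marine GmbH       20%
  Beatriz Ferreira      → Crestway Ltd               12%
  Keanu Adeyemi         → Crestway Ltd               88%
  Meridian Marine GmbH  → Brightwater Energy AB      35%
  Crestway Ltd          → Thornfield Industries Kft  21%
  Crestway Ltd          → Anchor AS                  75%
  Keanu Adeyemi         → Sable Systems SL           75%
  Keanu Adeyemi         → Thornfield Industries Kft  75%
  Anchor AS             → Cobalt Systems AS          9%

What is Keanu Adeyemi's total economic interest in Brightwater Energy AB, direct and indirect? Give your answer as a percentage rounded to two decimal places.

Keanu reaches Brightwater along 2 paths.
Via Meridian: 20% × 35% = 7%.
Via Sable → Meridian: 75% × 80% × 35% = 21%.
Total: 7% + 21% = 28%.
Rounded: 28.00%.

28.00%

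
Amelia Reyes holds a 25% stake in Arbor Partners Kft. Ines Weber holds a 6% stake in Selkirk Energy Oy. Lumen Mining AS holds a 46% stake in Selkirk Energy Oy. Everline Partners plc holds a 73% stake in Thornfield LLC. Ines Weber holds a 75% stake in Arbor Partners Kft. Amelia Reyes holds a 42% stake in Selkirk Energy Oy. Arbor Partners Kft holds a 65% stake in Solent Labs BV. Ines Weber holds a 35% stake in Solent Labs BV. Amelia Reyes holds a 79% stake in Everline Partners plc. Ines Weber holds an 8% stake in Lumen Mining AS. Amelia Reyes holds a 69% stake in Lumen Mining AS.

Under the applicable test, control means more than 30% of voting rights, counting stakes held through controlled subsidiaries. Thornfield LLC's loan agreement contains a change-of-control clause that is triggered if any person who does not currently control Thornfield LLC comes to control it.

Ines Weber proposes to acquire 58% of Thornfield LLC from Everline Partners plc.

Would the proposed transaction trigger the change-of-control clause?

The purchase adds only to Ines's holdings (Everline's stake shrinks), so Ines is the only person who could newly come to control Thornfield.
Ines holds 75% of Arbor, so Ines controls Arbor.
Ines and Arbor together hold 35% + 65% = 100% of Solent, so Ines controls Solent.
Neither Ines nor any entity Ines controls holds any voting interest in Thornfield.
So before the transaction, Ines does not control Thornfield.
After the purchase, Ines holds 58% of Thornfield directly, and Everline's stake falls to 15%.
Ines holds 58% of Thornfield, so Ines controls Thornfield.
Ines did not control Thornfield before and does after, so the clause is triggered.

Yes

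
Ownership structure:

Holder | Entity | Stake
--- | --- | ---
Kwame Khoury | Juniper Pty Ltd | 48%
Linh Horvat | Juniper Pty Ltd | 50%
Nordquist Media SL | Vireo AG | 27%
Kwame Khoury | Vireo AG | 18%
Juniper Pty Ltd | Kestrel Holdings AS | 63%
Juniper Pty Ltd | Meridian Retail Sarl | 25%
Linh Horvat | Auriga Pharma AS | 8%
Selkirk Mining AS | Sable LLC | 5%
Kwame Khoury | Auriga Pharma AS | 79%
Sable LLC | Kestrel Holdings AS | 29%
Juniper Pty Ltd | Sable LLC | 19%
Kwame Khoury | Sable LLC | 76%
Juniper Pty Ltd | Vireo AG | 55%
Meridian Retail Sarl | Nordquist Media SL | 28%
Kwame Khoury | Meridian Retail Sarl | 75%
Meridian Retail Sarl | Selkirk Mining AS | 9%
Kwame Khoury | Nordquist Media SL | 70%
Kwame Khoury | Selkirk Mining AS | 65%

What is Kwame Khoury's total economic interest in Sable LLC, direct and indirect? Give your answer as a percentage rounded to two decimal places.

88.76%

Kwame reaches Sable along 5 paths.
Direct stake: 76% = 76%.
Via Juniper: 48% × 19% = 9.12%.
Via Juniper → Meridian → Selkirk: 48% × 25% × 9% × 5% = 0.054%.
Via Meridian → Selkirk: 75% × 9% × 5% = 0.3375%.
Via Selkirk: 65% × 5% = 3.25%.
Total: 76% + 9.12% + 0.054% + 0.3375% + 3.25% = 88.7615%.
Rounded: 88.76%.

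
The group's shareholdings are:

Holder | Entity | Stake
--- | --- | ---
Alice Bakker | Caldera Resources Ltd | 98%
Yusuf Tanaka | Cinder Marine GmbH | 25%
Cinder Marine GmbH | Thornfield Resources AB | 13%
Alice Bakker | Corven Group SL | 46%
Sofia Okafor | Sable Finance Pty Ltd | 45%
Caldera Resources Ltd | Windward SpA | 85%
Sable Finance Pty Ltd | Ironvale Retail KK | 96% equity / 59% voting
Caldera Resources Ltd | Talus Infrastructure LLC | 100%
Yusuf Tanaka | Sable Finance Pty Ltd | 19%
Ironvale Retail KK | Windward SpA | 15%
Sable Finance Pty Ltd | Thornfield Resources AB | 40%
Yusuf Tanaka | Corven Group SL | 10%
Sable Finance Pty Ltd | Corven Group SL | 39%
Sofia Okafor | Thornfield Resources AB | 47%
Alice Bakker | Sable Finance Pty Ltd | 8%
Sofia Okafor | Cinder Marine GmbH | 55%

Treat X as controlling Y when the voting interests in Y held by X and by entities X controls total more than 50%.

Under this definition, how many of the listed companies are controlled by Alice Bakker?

3

Alice holds 98% of Caldera, so Alice controls Caldera.
Caldera holds 100% of Talus, so Alice controls Talus.
Caldera holds 85% of Windward, so Alice controls Windward.
No other company's threshold is met.
Alice controls 3 companies.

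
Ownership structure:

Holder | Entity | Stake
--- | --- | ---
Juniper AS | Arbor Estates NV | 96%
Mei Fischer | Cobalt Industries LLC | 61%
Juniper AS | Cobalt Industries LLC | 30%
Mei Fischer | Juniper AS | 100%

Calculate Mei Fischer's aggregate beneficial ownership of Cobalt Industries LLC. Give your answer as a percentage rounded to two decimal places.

Mei reaches Cobalt along 2 paths.
Direct stake: 61% = 61%.
Via Juniper: 100% × 30% = 30%.
Total: 61% + 30% = 91%.
Rounded: 91.00%.

91.00%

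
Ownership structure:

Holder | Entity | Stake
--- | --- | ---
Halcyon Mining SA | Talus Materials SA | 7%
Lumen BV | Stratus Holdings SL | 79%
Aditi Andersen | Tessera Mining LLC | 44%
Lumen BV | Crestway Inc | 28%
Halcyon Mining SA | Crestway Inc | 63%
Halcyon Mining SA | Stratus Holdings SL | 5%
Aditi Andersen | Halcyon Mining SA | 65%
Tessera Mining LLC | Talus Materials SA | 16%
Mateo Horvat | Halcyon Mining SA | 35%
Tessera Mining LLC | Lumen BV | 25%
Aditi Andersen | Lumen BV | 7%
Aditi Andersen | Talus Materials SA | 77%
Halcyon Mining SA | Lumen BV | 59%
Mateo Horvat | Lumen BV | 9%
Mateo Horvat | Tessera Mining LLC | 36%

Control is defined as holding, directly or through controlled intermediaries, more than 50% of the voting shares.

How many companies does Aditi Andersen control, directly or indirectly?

Aditi holds 65% of Halcyon, so Aditi controls Halcyon.
Halcyon and Aditi together hold 59% + 7% = 66% of Lumen, so Aditi controls Lumen.
Lumen and Halcyon together hold 79% + 5% = 84% of Stratus, so Aditi controls Stratus.
Halcyon and Lumen together hold 63% + 28% = 91% of Crestway, so Aditi controls Crestway.
Aditi and Halcyon together hold 77% + 7% = 84% of Talus, so Aditi controls Talus.
No other company's threshold is met.
Aditi controls 5 companies.

5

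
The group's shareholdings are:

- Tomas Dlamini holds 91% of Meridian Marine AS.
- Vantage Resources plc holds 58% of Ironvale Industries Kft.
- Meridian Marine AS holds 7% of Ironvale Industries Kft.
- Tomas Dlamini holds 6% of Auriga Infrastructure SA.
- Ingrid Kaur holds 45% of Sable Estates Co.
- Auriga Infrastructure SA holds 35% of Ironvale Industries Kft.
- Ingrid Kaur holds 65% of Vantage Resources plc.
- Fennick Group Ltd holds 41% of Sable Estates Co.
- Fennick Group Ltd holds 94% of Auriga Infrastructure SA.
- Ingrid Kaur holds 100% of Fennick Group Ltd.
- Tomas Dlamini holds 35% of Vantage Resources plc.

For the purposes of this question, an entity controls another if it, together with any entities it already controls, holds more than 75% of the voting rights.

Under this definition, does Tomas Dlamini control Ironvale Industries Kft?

No

Tomas holds 91% of Meridian, so Tomas controls Meridian.
In Ironvale, Tomas's side holds only 7%, not > 75%.
So Tomas does not control Ironvale.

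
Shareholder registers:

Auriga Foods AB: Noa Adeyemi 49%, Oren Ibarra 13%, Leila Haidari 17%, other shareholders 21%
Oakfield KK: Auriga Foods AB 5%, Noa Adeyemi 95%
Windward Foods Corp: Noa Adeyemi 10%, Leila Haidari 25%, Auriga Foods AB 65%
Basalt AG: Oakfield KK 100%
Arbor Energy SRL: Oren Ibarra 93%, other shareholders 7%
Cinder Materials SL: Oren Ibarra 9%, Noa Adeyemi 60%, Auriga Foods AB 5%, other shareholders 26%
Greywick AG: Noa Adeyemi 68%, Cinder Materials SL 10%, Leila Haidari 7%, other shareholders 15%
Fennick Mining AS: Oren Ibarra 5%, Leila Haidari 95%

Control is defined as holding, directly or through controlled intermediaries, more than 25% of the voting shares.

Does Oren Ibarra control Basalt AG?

No

Oren holds 93% of Arbor, so Oren controls Arbor.
Neither Oren nor any entity Oren controls holds any voting interest in Basalt.
So Oren does not control Basalt.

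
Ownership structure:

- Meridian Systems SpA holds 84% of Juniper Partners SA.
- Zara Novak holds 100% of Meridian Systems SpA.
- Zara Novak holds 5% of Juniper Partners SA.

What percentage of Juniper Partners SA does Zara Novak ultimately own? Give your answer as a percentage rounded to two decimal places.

Zara reaches Juniper along 2 paths.
Via Meridian: 100% × 84% = 84%.
Direct stake: 5% = 5%.
Total: 84% + 5% = 89%.
Rounded: 89.00%.

89.00%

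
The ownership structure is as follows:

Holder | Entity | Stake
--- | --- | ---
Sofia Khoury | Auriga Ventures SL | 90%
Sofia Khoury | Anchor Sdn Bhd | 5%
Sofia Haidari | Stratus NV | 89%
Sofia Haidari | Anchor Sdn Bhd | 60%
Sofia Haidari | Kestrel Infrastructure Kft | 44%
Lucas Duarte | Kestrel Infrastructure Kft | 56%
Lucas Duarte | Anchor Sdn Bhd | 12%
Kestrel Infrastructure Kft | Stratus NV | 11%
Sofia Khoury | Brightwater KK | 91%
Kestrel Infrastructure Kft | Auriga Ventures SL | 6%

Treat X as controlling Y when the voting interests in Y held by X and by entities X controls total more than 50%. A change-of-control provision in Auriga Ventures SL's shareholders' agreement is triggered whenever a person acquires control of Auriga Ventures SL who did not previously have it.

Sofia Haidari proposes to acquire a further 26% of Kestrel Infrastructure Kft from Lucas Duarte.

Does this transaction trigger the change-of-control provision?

No

The purchase adds only to Sofia Haidari's holdings (Lucas's stake shrinks), so Sofia Haidari is the only person who could newly come to control Auriga.
Sofia Haidari holds 60% of Anchor, so Sofia Haidari controls Anchor.
Sofia Haidari holds 89% of Stratus, so Sofia Haidari controls Stratus.
Neither Sofia Haidari nor any entity Sofia Haidari controls holds any voting interest in Auriga.
So before the transaction, Sofia Haidari does not control Auriga.
After the purchase, Sofia Haidari's direct stake in Kestrel rises to 44% + 26% = 70%, and Lucas's stake falls to 30%.
Sofia Haidari holds 70% of Kestrel, so Sofia Haidari controls Kestrel.
Kestrel and Sofia Haidari together hold 11% + 89% = 100% of Stratus, so Sofia Haidari controls Stratus.
After the transaction, Sofia Haidari's side holds 6% of Auriga, not > 50%, so Sofia Haidari still does not control Auriga.
No new person acquires control, so the clause is not triggered.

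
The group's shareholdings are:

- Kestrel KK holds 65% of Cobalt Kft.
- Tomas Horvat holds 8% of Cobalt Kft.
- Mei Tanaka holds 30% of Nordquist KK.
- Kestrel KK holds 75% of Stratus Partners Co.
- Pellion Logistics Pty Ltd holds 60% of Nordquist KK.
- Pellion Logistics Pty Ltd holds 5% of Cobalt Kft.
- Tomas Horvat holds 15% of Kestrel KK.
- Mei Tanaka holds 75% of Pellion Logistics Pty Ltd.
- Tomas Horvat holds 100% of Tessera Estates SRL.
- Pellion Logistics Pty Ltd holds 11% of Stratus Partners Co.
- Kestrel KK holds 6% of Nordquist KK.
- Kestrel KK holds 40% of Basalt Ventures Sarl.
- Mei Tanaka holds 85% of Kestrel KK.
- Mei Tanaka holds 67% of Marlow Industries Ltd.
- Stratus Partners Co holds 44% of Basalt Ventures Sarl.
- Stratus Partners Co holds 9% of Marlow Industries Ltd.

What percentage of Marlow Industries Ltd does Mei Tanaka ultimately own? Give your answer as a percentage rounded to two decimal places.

Mei reaches Marlow along 3 paths.
Via Pellion → Stratus: 75% × 11% × 9% = 0.7425%.
Via Kestrel → Stratus: 85% × 75% × 9% = 5.7375%.
Direct stake: 67% = 67%.
Total: 0.7425% + 5.7375% + 67% = 73.48%.

73.48%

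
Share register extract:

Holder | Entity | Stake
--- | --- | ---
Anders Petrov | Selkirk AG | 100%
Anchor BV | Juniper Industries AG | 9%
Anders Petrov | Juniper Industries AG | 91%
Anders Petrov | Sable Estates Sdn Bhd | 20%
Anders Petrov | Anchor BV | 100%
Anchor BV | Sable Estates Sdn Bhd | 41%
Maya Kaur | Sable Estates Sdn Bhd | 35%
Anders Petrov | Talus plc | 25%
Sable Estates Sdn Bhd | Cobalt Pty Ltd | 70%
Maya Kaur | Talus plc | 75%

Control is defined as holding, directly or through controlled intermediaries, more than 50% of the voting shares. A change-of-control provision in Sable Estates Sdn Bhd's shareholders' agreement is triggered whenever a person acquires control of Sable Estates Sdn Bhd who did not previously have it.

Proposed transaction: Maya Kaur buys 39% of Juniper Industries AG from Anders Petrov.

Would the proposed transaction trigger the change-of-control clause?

No

The purchase adds only to Maya's holdings (Anders's stake shrinks), so Maya is the only person who could newly come to control Sable.
Maya holds 75% of Talus, so Maya controls Talus.
In Sable, Maya's side holds only 35%, not > 50%.
So before the transaction, Maya does not control Sable.
After the purchase, Maya holds 39% of Juniper directly, and Anders's stake falls to 52%.
Maya's side now holds 39% of Juniper, not > 50%, so Maya still does not control Juniper.
After the transaction, Maya's side holds 35% of Sable, not > 50%, so Maya still does not control Sable.
No new person acquires control, so the clause is not triggered.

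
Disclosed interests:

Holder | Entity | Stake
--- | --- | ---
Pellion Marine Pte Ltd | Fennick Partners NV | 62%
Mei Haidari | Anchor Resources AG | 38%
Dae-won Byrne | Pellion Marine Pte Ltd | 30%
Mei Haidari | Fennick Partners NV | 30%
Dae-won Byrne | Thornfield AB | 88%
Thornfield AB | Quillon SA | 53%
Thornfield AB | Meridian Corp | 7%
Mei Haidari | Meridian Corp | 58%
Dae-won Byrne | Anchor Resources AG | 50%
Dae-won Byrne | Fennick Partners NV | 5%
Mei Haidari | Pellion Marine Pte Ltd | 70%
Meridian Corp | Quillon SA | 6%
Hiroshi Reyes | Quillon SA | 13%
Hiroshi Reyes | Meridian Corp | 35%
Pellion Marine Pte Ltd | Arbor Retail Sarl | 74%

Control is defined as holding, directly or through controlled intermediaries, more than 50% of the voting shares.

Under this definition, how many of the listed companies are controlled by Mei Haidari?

4

Mei holds 70% of Pellion, so Mei controls Pellion.
Mei and Pellion together hold 30% + 62% = 92% of Fennick, so Mei controls Fennick.
Mei holds 58% of Meridian, so Mei controls Meridian.
Pellion holds 74% of Arbor, so Mei controls Arbor.
No other company's threshold is met.
Mei controls 4 companies.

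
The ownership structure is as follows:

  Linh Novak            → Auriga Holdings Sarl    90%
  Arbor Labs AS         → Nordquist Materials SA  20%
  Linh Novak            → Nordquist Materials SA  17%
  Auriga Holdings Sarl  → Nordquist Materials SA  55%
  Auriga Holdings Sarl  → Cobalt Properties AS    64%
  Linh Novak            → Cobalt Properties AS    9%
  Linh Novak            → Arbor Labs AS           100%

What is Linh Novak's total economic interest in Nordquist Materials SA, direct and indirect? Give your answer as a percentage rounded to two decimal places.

86.50%

Linh reaches Nordquist along 3 paths.
Via Arbor: 100% × 20% = 20%.
Via Auriga: 90% × 55% = 49.5%.
Direct stake: 17% = 17%.
Total: 20% + 49.5% + 17% = 86.5%.
Rounded: 86.50%.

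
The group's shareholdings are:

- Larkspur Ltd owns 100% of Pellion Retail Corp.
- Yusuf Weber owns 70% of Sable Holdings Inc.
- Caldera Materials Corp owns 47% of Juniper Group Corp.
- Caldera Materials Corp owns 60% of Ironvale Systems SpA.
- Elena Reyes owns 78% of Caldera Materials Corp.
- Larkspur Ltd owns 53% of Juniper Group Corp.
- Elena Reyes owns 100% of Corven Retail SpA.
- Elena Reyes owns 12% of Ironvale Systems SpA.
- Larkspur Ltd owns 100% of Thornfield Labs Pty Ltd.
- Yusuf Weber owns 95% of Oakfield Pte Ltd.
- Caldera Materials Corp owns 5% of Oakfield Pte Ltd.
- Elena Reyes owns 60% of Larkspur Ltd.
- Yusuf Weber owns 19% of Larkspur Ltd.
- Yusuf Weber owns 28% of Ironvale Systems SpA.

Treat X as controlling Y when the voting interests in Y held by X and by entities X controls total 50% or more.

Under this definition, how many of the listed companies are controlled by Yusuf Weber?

2

Yusuf holds 70% of Sable, so Yusuf controls Sable.
Yusuf holds 95% of Oakfield, so Yusuf controls Oakfield.
No other company's threshold is met.
Yusuf controls 2 companies.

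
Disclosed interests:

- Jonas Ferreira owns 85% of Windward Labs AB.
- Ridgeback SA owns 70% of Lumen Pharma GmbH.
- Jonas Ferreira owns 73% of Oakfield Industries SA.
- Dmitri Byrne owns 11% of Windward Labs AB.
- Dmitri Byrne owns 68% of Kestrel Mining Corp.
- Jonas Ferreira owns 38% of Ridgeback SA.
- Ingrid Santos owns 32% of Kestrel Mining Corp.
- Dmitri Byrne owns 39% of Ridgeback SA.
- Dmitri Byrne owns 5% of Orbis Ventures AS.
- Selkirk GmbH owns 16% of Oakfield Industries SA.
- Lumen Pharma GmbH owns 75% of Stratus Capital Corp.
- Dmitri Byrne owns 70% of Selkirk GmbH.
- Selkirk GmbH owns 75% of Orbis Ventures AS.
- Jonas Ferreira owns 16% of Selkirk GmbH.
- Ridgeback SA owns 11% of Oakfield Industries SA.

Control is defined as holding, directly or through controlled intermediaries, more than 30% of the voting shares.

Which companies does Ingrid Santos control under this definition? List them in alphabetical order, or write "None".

Kestrel Mining Corp

Ingrid holds 32% of Kestrel, so Ingrid controls Kestrel.
No other company's threshold is met.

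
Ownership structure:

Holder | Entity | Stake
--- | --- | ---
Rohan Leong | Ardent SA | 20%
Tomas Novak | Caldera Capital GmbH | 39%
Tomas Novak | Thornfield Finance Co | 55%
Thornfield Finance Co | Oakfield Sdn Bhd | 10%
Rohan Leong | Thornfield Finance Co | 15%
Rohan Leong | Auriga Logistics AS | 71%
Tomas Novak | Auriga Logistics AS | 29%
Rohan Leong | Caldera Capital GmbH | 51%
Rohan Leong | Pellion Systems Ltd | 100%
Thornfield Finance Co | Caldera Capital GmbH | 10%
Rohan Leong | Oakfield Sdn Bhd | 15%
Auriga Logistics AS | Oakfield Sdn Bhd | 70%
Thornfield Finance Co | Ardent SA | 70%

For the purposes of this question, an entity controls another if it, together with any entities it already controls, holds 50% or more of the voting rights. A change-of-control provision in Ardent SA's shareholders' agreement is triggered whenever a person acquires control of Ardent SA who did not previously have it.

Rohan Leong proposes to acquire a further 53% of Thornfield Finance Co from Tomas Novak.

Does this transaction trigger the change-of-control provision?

Yes

The purchase adds only to Rohan's holdings (Tomas's stake shrinks), so Rohan is the only person who could newly come to control Ardent.
Rohan holds 71% of Auriga, so Rohan controls Auriga.
Rohan holds 51% of Caldera, so Rohan controls Caldera.
Rohan and Auriga together hold 15% + 70% = 85% of Oakfield, so Rohan controls Oakfield.
Rohan holds 100% of Pellion, so Rohan controls Pellion.
In Ardent, Rohan's side holds only 20%, not ≥ 50%.
So before the transaction, Rohan does not control Ardent.
After the purchase, Rohan's direct stake in Thornfield rises to 15% + 53% = 68%, and Tomas's stake falls to 2%.
Rohan holds 68% of Thornfield, so Rohan controls Thornfield.
Thornfield and Rohan together hold 70% + 20% = 90% of Ardent, so Rohan controls Ardent.
Rohan did not control Ardent before and does after, so the clause is triggered.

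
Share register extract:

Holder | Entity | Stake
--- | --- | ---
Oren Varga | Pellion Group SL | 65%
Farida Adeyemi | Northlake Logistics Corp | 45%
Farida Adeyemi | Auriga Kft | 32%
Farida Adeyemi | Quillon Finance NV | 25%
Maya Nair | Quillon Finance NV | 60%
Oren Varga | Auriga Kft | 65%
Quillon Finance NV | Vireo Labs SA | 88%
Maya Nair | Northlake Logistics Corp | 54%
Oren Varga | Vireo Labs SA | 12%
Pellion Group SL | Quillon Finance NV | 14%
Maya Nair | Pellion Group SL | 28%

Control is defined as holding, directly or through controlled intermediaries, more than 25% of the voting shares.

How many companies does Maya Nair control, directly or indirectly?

4

Maya holds 28% of Pellion, so Maya controls Pellion.
Maya and Pellion together hold 60% + 14% = 74% of Quillon, so Maya controls Quillon.
Quillon holds 88% of Vireo, so Maya controls Vireo.
Maya holds 54% of Northlake, so Maya controls Northlake.
No other company's threshold is met.
Maya controls 4 companies.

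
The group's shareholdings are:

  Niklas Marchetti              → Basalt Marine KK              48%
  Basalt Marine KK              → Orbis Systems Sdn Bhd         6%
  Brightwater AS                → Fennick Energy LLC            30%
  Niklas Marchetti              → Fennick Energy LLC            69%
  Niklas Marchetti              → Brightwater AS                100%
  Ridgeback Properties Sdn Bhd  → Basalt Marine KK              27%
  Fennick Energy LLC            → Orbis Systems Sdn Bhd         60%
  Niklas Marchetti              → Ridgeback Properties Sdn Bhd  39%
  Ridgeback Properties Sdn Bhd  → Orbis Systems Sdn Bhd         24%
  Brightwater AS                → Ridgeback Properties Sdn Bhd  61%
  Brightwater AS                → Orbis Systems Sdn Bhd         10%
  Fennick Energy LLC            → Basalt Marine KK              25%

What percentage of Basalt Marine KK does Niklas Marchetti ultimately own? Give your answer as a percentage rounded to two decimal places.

Niklas reaches Basalt along 5 paths.
Direct stake: 48% = 48%.
Via Fennick: 69% × 25% = 17.25%.
Via Brightwater → Fennick: 100% × 30% × 25% = 7.5%.
Via Ridgeback: 39% × 27% = 10.53%.
Via Brightwater → Ridgeback: 100% × 61% × 27% = 16.47%.
Total: 48% + 17.25% + 7.5% + 10.53% + 16.47% = 99.75%.

99.75%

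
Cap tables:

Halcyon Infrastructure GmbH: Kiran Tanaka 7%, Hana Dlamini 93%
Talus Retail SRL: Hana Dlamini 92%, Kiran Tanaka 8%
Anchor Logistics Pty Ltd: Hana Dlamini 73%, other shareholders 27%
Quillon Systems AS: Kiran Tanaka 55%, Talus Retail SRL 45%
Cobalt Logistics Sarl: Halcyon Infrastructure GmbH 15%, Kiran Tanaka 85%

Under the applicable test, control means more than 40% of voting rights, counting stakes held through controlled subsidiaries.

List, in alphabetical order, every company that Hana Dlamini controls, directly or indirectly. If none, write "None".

Hana holds 93% of Halcyon, so Hana controls Halcyon.
Hana holds 92% of Talus, so Hana controls Talus.
Hana holds 73% of Anchor, so Hana controls Anchor.
Talus holds 45% of Quillon, so Hana controls Quillon.
No other company's threshold is met.

Anchor Logistics Pty Ltd, Halcyon Infrastructure GmbH, Quillon Systems AS, Talus Retail SRL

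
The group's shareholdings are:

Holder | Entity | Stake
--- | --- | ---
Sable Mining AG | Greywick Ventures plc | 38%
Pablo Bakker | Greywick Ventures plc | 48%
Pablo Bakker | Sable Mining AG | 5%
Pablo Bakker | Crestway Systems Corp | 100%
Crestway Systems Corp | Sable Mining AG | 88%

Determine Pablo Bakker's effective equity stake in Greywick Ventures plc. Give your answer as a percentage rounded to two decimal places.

83.34%

Pablo reaches Greywick along 3 paths.
Direct stake: 48% = 48%.
Via Crestway → Sable: 100% × 88% × 38% = 33.44%.
Via Sable: 5% × 38% = 1.9%.
Total: 48% + 33.44% + 1.9% = 83.34%.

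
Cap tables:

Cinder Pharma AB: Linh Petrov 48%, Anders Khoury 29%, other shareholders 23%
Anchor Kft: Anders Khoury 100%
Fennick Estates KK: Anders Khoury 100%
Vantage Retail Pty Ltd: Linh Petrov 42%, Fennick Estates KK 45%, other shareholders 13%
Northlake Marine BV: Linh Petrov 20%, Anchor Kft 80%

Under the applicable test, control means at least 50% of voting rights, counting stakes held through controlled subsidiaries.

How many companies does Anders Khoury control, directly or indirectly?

3

Anders holds 100% of Anchor, so Anders controls Anchor.
Anders holds 100% of Fennick, so Anders controls Fennick.
Anchor holds 80% of Northlake, so Anders controls Northlake.
No other company's threshold is met.
Anders controls 3 companies.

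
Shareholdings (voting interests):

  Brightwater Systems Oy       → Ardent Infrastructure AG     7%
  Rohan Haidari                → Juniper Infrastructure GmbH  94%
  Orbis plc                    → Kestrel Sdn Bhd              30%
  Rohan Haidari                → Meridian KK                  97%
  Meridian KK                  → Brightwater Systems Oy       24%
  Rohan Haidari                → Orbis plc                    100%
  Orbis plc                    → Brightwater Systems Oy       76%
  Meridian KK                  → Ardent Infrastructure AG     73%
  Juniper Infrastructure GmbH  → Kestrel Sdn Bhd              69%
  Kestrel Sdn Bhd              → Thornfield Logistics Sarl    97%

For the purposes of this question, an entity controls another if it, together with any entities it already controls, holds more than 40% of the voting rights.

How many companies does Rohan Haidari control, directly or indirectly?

7

Rohan holds 94% of Juniper, so Rohan controls Juniper.
Rohan holds 97% of Meridian, so Rohan controls Meridian.
Rohan holds 100% of Orbis, so Rohan controls Orbis.
Orbis and Meridian together hold 76% + 24% = 100% of Brightwater, so Rohan controls Brightwater.
Orbis and Juniper together hold 30% + 69% = 99% of Kestrel, so Rohan controls Kestrel.
Kestrel holds 97% of Thornfield, so Rohan controls Thornfield.
Meridian and Brightwater together hold 73% + 7% = 80% of Ardent, so Rohan controls Ardent.
Rohan controls 7 companies.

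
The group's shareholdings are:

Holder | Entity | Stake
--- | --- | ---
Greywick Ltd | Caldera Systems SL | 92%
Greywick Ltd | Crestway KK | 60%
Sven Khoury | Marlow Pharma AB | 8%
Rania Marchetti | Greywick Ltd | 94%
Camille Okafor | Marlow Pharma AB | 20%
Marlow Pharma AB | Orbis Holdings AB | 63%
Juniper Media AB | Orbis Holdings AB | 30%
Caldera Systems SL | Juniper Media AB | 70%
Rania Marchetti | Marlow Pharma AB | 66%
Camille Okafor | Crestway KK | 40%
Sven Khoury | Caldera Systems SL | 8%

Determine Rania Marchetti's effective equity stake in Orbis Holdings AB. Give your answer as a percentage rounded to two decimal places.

59.74%

Rania reaches Orbis along 2 paths.
Via Marlow: 66% × 63% = 41.58%.
Via Greywick → Caldera → Juniper: 94% × 92% × 70% × 30% = 18.1608%.
Total: 41.58% + 18.1608% = 59.7408%.
Rounded: 59.74%.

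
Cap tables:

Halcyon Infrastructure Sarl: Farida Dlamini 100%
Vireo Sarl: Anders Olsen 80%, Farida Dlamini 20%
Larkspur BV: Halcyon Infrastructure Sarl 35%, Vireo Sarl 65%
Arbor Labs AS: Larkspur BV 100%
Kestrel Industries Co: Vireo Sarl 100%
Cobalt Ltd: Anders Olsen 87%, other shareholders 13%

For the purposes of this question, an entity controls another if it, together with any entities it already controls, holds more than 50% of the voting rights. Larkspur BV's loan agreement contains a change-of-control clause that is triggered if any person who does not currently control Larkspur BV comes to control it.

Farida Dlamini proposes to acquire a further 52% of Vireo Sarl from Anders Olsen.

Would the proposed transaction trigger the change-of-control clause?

Yes

The purchase adds only to Farida's holdings (Anders's stake shrinks), so Farida is the only person who could newly come to control Larkspur.
Farida holds 100% of Halcyon, so Farida controls Halcyon.
In Larkspur, Farida's side holds only 35%, not > 50%.
So before the transaction, Farida does not control Larkspur.
After the purchase, Farida's direct stake in Vireo rises to 20% + 52% = 72%, and Anders's stake falls to 28%.
Farida holds 72% of Vireo, so Farida controls Vireo.
Halcyon and Vireo together hold 35% + 65% = 100% of Larkspur, so Farida controls Larkspur.
Farida did not control Larkspur before and does after, so the clause is triggered.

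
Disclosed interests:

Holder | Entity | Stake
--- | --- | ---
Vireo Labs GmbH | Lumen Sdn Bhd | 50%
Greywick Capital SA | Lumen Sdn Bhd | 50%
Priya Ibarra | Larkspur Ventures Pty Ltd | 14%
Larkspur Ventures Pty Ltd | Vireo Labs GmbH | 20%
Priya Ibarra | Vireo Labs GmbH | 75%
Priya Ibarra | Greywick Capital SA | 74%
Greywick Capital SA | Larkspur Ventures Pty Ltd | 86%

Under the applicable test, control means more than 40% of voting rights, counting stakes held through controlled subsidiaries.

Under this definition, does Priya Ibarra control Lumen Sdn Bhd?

Yes

Priya holds 74% of Greywick, so Priya controls Greywick.
Greywick and Priya together hold 86% + 14% = 100% of Larkspur, so Priya controls Larkspur.
Larkspur and Priya together hold 20% + 75% = 95% of Vireo, so Priya controls Vireo.
Greywick and Vireo together hold 50% + 50% = 100% of Lumen, so Priya controls Lumen.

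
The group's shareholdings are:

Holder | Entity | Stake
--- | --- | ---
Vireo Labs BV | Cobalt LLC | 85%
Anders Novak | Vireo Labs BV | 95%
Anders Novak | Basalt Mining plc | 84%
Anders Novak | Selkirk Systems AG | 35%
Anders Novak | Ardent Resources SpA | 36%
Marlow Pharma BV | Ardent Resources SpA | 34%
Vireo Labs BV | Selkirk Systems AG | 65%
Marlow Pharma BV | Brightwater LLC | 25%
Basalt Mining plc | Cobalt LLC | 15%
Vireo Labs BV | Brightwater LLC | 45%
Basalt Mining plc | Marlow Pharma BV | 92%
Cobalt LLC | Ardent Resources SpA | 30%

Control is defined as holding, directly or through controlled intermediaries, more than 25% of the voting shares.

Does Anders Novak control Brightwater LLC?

Yes

Anders holds 95% of Vireo, so Anders controls Vireo.
Anders holds 84% of Basalt, so Anders controls Basalt.
Basalt holds 92% of Marlow, so Anders controls Marlow.
Vireo and Marlow together hold 45% + 25% = 70% of Brightwater, so Anders controls Brightwater.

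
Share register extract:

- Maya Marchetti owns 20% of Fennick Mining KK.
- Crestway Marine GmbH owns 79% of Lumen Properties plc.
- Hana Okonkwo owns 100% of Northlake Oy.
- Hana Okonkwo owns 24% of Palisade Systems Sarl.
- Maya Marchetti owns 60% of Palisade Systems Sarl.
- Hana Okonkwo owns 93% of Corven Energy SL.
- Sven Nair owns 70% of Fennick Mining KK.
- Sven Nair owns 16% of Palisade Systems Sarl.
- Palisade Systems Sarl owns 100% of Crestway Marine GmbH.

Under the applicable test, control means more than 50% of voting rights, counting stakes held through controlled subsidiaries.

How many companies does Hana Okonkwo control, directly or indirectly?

2

Hana holds 93% of Corven, so Hana controls Corven.
Hana holds 100% of Northlake, so Hana controls Northlake.
No other company's threshold is met.
Hana controls 2 companies.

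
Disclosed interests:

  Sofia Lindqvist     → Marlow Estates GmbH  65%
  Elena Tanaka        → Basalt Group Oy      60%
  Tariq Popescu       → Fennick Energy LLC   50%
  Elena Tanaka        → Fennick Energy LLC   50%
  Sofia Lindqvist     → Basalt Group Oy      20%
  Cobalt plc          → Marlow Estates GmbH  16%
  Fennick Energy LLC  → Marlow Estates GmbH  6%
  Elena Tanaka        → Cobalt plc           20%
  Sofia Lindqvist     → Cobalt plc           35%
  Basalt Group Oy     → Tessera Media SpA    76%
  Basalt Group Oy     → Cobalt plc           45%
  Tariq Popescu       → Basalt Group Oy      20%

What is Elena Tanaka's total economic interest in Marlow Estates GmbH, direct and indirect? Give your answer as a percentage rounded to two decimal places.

Elena reaches Marlow along 3 paths.
Via Fennick: 50% × 6% = 3%.
Via Cobalt: 20% × 16% = 3.2%.
Via Basalt → Cobalt: 60% × 45% × 16% = 4.32%.
Total: 3% + 3.2% + 4.32% = 10.52%.

10.52%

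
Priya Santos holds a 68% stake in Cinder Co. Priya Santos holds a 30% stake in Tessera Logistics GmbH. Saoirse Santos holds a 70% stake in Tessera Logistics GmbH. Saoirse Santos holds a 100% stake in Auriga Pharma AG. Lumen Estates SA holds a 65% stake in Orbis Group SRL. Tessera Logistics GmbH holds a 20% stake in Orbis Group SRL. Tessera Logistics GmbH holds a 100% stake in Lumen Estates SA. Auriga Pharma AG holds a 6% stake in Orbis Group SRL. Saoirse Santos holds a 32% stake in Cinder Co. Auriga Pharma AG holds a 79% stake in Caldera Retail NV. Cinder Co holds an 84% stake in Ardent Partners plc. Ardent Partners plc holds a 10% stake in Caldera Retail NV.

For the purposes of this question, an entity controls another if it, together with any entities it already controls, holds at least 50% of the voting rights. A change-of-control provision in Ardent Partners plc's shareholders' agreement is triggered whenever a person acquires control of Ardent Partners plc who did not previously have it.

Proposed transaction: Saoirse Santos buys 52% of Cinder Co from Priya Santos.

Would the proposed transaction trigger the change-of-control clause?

The purchase adds only to Saoirse's holdings (Priya's stake shrinks), so Saoirse is the only person who could newly come to control Ardent.
Saoirse holds 70% of Tessera, so Saoirse controls Tessera.
Saoirse holds 100% of Auriga, so Saoirse controls Auriga.
Tessera holds 100% of Lumen, so Saoirse controls Lumen.
Auriga and Lumen and Tessera together hold 6% + 65% + 20% = 91% of Orbis, so Saoirse controls Orbis.
Auriga holds 79% of Caldera, so Saoirse controls Caldera.
Neither Saoirse nor any entity Saoirse controls holds any voting interest in Ardent.
So before the transaction, Saoirse does not control Ardent.
After the purchase, Saoirse's direct stake in Cinder rises to 32% + 52% = 84%, and Priya's stake falls to 16%.
Saoirse holds 84% of Cinder, so Saoirse controls Cinder.
Cinder holds 84% of Ardent, so Saoirse controls Ardent.
Saoirse did not control Ardent before and does after, so the clause is triggered.

Yes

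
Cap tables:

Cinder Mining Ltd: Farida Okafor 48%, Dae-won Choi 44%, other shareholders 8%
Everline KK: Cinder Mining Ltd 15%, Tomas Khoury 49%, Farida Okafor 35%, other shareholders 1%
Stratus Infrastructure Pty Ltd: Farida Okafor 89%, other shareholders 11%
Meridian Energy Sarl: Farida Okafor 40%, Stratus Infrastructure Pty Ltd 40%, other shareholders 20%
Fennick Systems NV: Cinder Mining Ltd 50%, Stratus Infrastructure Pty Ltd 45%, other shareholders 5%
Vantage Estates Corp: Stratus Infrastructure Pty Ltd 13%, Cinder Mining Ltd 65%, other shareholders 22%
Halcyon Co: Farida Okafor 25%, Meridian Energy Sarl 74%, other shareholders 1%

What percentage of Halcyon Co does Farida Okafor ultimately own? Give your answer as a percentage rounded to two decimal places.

80.94%

Farida reaches Halcyon along 3 paths.
Direct stake: 25% = 25%.
Via Meridian: 40% × 74% = 29.6%.
Via Stratus → Meridian: 89% × 40% × 74% = 26.344%.
Total: 25% + 29.6% + 26.344% = 80.944%.
Rounded: 80.94%.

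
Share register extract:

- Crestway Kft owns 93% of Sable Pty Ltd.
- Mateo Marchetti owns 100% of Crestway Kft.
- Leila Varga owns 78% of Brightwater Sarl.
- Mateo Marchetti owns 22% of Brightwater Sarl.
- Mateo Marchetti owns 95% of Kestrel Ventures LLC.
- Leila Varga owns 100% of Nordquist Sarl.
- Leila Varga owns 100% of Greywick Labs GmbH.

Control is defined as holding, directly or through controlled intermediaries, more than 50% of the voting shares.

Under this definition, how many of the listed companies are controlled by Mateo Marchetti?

Mateo holds 100% of Crestway, so Mateo controls Crestway.
Crestway holds 93% of Sable, so Mateo controls Sable.
Mateo holds 95% of Kestrel, so Mateo controls Kestrel.
No other company's threshold is met.
Mateo controls 3 companies.

3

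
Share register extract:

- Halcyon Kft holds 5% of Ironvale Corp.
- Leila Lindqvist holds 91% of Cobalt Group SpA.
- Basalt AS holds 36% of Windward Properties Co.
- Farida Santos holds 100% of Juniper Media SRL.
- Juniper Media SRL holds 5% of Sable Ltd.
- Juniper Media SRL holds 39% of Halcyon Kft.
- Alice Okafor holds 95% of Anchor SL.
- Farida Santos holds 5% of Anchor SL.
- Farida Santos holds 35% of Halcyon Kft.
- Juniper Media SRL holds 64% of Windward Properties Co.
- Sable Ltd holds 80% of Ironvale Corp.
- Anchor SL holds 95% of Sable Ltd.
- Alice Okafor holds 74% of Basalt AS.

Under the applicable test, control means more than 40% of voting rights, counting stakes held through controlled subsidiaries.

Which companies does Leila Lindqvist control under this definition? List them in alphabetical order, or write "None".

Leila holds 91% of Cobalt, so Leila controls Cobalt.
No other company's threshold is met.

Cobalt Group SpA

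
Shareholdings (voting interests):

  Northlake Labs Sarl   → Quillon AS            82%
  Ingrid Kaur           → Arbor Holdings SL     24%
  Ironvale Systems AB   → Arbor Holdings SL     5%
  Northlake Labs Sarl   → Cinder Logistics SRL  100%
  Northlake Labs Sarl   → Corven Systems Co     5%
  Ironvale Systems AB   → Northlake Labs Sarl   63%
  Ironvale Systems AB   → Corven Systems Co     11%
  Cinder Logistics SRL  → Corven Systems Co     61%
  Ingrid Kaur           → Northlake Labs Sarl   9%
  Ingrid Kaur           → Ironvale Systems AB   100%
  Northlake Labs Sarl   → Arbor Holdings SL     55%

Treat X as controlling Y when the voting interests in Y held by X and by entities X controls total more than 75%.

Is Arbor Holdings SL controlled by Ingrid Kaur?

Ingrid holds 100% of Ironvale, so Ingrid controls Ironvale.
In Arbor, Ingrid's side holds only 24% + 5% = 29%, not > 75%.
So Ingrid does not control Arbor.

No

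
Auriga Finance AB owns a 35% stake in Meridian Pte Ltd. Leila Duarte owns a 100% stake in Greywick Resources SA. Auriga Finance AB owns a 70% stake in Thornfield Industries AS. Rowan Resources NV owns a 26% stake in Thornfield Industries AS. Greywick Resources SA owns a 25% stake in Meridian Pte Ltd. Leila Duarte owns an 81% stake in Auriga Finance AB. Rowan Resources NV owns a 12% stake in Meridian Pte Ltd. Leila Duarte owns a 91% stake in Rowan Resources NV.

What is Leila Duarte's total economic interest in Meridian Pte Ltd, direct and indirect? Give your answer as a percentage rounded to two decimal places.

Leila reaches Meridian along 3 paths.
Via Rowan: 91% × 12% = 10.92%.
Via Greywick: 100% × 25% = 25%.
Via Auriga: 81% × 35% = 28.35%.
Total: 10.92% + 25% + 28.35% = 64.27%.

64.27%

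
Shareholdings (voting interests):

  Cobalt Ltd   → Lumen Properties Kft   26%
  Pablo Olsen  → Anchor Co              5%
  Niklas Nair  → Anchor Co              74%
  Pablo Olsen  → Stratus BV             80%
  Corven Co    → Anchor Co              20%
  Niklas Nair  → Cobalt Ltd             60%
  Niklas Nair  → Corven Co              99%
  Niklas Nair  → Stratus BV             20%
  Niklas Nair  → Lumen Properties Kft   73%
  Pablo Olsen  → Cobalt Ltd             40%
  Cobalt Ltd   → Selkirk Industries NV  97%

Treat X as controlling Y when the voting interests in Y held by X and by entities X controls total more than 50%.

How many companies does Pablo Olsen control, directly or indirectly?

1

Pablo holds 80% of Stratus, so Pablo controls Stratus.
No other company's threshold is met.
Pablo controls 1 company.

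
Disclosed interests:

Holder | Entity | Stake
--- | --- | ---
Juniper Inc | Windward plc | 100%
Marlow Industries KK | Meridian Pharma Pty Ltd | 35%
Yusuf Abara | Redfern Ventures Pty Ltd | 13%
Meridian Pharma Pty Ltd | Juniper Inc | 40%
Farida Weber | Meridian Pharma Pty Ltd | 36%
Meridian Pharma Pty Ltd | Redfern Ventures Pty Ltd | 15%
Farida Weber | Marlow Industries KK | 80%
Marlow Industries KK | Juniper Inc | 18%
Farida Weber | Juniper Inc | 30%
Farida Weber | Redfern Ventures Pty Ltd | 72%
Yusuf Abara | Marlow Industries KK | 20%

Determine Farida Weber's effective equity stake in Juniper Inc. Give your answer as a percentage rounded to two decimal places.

Farida reaches Juniper along 4 paths.
Direct stake: 30% = 30%.
Via Meridian: 36% × 40% = 14.4%.
Via Marlow → Meridian: 80% × 35% × 40% = 11.2%.
Via Marlow: 80% × 18% = 14.4%.
Total: 30% + 14.4% + 11.2% + 14.4% = 70%.
Rounded: 70.00%.

70.00%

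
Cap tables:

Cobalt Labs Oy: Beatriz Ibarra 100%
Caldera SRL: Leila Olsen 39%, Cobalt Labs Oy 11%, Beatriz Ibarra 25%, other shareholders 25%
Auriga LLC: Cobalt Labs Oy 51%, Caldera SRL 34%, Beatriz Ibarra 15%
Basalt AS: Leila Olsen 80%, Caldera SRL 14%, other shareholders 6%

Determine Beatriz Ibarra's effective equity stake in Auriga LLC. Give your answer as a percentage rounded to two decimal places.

Beatriz reaches Auriga along 4 paths.
Via Cobalt: 100% × 51% = 51%.
Via Cobalt → Caldera: 100% × 11% × 34% = 3.74%.
Via Caldera: 25% × 34% = 8.5%.
Direct stake: 15% = 15%.
Total: 51% + 3.74% + 8.5% + 15% = 78.24%.

78.24%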